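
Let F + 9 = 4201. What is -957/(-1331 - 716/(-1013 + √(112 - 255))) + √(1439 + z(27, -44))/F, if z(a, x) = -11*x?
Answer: 108882353129/151353671316 + √1923/4192 + 57101*I*√143/151353671316 ≈ 0.72985 + 4.5115e-6*I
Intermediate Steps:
F = 4192 (F = -9 + 4201 = 4192)
-957/(-1331 - 716/(-1013 + √(112 - 255))) + √(1439 + z(27, -44))/F = -957/(-1331 - 716/(-1013 + √(112 - 255))) + √(1439 - 11*(-44))/4192 = -957/(-1331 - 716/(-1013 + √(-143))) + √(1439 + 484)*(1/4192) = -957/(-1331 - 716/(-1013 + I*√143)) + √1923*(1/4192) = -957/(-1331 - 716/(-1013 + I*√143)) + √1923/4192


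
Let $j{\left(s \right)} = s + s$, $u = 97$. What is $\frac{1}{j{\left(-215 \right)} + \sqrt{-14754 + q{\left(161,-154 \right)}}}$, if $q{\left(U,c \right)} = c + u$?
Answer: $- \frac{430}{199711} - \frac{i \sqrt{14811}}{199711} \approx -0.0021531 - 0.00060938 i$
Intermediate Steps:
$j{\left(s \right)} = 2 s$
$q{\left(U,c \right)} = 97 + c$ ($q{\left(U,c \right)} = c + 97 = 97 + c$)
$\frac{1}{j{\left(-215 \right)} + \sqrt{-14754 + q{\left(161,-154 \right)}}} = \frac{1}{2 \left(-215\right) + \sqrt{-14754 + \left(97 - 154\right)}} = \frac{1}{-430 + \sqrt{-14754 - 57}} = \frac{1}{-430 + \sqrt{-14811}} = \frac{1}{-430 + i \sqrt{14811}}$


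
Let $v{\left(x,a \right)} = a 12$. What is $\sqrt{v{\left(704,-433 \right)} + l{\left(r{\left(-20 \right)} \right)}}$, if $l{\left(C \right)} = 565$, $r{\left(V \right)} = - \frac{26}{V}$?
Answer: $i \sqrt{4631} \approx 68.052 i$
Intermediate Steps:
$v{\left(x,a \right)} = 12 a$
$\sqrt{v{\left(704,-433 \right)} + l{\left(r{\left(-20 \right)} \right)}} = \sqrt{12 \left(-433\right) + 565} = \sqrt{-5196 + 565} = \sqrt{-4631} = i \sqrt{4631}$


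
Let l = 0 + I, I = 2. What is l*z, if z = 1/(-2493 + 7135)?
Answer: 1/2321 ≈ 0.00043085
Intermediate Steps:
z = 1/4642 ≈ 0.00021542
l = 2 (l = 0 + 2 = 2)
l*z = 2*(1/4642) = 1/2321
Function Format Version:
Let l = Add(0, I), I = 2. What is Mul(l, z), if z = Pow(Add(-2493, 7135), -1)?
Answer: Rational(1, 2321) ≈ 0.00043085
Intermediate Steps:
z = Rational(1, 4642) (z = Pow(4642, -1) = Rational(1, 4642) ≈ 0.00021542)
l = 2 (l = Add(0, 2) = 2)
Mul(l, z) = Mul(2, Rational(1, 4642)) = Rational(1, 2321)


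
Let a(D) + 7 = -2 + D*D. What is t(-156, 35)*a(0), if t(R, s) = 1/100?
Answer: -9/100 ≈ -0.090000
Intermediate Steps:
t(R, s) = 1/100
a(D) = -9 + D**2 (a(D) = -7 + (-2 + D*D) = -7 + (-2 + D**2) = -9 + D**2)
t(-156, 35)*a(0) = (-9 + 0**2)/100 = (-9 + 0)/100 = (1/100)*(-9) = -9/100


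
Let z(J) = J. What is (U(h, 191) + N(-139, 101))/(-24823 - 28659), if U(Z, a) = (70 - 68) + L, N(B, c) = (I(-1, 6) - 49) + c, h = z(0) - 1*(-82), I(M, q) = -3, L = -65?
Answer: 7/26741 ≈ 0.00026177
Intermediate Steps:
h = 82 (h = 0 - 1*(-82) = 0 + 82 = 82)
N(B, c) = -52 + c (N(B, c) = (-3 - 49) + c = -52 + c)
U(Z, a) = -63 (U(Z, a) = (70 - 68) - 65 = 2 - 65 = -63)
(U(h, 191) + N(-139, 101))/(-24823 - 28659) = (-63 + (-52 + 101))/(-24823 - 28659) = (-63 + 49)/(-53482) = -14*(-1/53482) = 7/26741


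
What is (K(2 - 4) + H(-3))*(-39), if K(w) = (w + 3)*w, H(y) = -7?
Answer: 351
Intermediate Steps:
K(w) = w*(3 + w) (K(w) = (3 + w)*w = w*(3 + w))
(K(2 - 4) + H(-3))*(-39) = ((2 - 4)*(3 + (2 - 4)) - 7)*(-39) = (-2*(3 - 2) - 7)*(-39) = (-2*1 - 7)*(-39) = (-2 - 7)*(-39) = -9*(-39) = 351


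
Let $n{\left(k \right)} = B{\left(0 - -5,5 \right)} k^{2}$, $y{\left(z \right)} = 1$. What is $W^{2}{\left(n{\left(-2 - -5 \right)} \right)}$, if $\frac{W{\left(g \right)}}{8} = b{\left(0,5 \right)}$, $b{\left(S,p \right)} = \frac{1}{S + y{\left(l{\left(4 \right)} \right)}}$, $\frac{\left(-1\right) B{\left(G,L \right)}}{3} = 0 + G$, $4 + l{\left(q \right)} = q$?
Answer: $64$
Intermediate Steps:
$l{\left(q \right)} = -4 + q$
$B{\left(G,L \right)} = - 3 G$ ($B{\left(G,L \right)} = - 3 \left(0 + G\right) = - 3 G$)
$n{\left(k \right)} = - 15 k^{2}$ ($n{\left(k \right)} = - 3 \left(0 - -5\right) k^{2} = - 3 \left(0 + 5\right) k^{2} = \left(-3\right) 5 k^{2} = - 15 k^{2}$)
$b{\left(S,p \right)} = \frac{1}{1 + S}$ ($b{\left(S,p \right)} = \frac{1}{S + 1} = \frac{1}{1 + S}$)
$W{\left(g \right)} = 8$ ($W{\left(g \right)} = \frac{8}{1 + 0} = \frac{8}{1} = 8 \cdot 1 = 8$)
$W^{2}{\left(n{\left(-2 - -5 \right)} \right)} = 8^{2} = 64$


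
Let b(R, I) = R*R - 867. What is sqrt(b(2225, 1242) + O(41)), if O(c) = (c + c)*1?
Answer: 4*sqrt(309365) ≈ 2224.8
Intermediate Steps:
O(c) = 2*c (O(c) = (2*c)*1 = 2*c)
b(R, I) = -867 + R**2 (b(R, I) = R**2 - 867 = -867 + R**2)
sqrt(b(2225, 1242) + O(41)) = sqrt((-867 + 2225**2) + 2*41) = sqrt((-867 + 4950625) + 82) = sqrt(4949758 + 82) = sqrt(4949840) = 4*sqrt(309365)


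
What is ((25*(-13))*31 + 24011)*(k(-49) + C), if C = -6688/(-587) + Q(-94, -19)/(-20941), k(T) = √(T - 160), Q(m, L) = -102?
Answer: 1952618697952/12292367 + 13936*I*√209 ≈ 1.5885e+5 + 2.0147e+5*I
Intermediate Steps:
k(T) = √(-160 + T)
C = 140113282/12292367 (C = -6688/(-587) - 102/(-20941) = -6688*(-1/587) - 102*(-1/20941) = 6688/587 + 102/20941 = 140113282/12292367 ≈ 11.398)
((25*(-13))*31 + 24011)*(k(-49) + C) = ((25*(-13))*31 + 24011)*(√(-160 - 49) + 140113282/12292367) = (-325*31 + 24011)*(√(-209) + 140113282/12292367) = (-10075 + 24011)*(I*√209 + 140113282/12292367) = 13936*(140113282/12292367 + I*√209) = 1952618697952/12292367 + 13936*I*√209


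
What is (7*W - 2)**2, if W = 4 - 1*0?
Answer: 676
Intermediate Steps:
W = 4 (W = 4 + 0 = 4)
(7*W - 2)**2 = (7*4 - 2)**2 = (28 - 2)**2 = 26**2 = 676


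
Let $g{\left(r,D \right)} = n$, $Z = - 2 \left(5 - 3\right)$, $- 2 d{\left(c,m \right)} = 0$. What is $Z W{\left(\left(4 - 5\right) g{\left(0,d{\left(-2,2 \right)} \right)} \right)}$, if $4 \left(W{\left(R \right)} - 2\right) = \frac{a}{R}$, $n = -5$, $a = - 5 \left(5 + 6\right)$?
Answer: $3$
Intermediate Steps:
$d{\left(c,m \right)} = 0$ ($d{\left(c,m \right)} = \left(- \frac{1}{2}\right) 0 = 0$)
$Z = -4$ ($Z = \left(-2\right) 2 = -4$)
$a = -55$ ($a = \left(-5\right) 11 = -55$)
$g{\left(r,D \right)} = -5$
$W{\left(R \right)} = 2 - \frac{55}{4 R}$ ($W{\left(R \right)} = 2 + \frac{\left(-55\right) \frac{1}{R}}{4} = 2 - \frac{55}{4 R}$)
$Z W{\left(\left(4 - 5\right) g{\left(0,d{\left(-2,2 \right)} \right)} \right)} = - 4 \left(2 - \frac{55}{4 \left(4 - 5\right) \left(-5\right)}\right) = - 4 \left(2 - \frac{55}{4 \left(\left(-1\right) \left(-5\right)\right)}\right) = - 4 \left(2 - \frac{55}{4 \cdot 5}\right) = - 4 \left(2 - \frac{11}{4}\right) = \left(-4\right) \left(- \frac{3}{4}\right) = 3$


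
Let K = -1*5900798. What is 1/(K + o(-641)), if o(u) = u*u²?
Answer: -1/269275519 ≈ -3.7137e-9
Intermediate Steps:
o(u) = u³
K = -5900798
1/(K + o(-641)) = 1/(-5900798 + (-641)³) = 1/(-5900798 - 263374721) = 1/(-269275519) = -1/269275519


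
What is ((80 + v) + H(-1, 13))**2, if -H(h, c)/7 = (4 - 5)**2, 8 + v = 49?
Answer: 12996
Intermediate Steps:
v = 41 (v = -8 + 49 = 41)
H(h, c) = -7 (H(h, c) = -7*(4 - 5)**2 = -7*(-1)**2 = -7*1 = -7)
((80 + v) + H(-1, 13))**2 = ((80 + 41) - 7)**2 = (121 - 7)**2 = 114**2 = 12996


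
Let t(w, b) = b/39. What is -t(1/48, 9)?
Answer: -3/13 ≈ -0.23077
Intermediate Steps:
t(w, b) = b/39 (t(w, b) = b*(1/39) = b/39)
-t(1/48, 9) = -9/39 = -1*3/13 = -3/13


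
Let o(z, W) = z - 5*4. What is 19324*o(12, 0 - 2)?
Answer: -154592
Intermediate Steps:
o(z, W) = -20 + z (o(z, W) = z - 20 = -20 + z)
19324*o(12, 0 - 2) = 19324*(-20 + 12) = 19324*(-8) = -154592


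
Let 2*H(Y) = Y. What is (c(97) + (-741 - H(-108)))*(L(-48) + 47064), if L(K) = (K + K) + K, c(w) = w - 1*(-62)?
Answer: -24773760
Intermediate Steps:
c(w) = 62 + w (c(w) = w + 62 = 62 + w)
H(Y) = Y/2
L(K) = 3*K (L(K) = 2*K + K = 3*K)
(c(97) + (-741 - H(-108)))*(L(-48) + 47064) = ((62 + 97) + (-741 - (-108)/2))*(3*(-48) + 47064) = (159 + (-741 - 1*(-54)))*(-144 + 47064) = (159 + (-741 + 54))*46920 = (159 - 687)*46920 = -528*46920 = -24773760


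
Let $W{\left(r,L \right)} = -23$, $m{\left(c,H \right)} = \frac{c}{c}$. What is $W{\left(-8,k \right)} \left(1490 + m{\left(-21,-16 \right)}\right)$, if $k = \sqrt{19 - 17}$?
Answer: $-34293$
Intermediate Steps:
$m{\left(c,H \right)} = 1$
$k = \sqrt{2} \approx 1.4142$
$W{\left(-8,k \right)} \left(1490 + m{\left(-21,-16 \right)}\right) = - 23 \left(1490 + 1\right) = \left(-23\right) 1491 = -34293$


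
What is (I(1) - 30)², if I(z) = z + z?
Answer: 784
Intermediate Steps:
I(z) = 2*z
(I(1) - 30)² = (2*1 - 30)² = (2 - 30)² = (-28)² = 784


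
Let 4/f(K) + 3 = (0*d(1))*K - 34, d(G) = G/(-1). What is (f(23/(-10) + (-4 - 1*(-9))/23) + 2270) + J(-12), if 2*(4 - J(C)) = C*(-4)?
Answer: 83246/37 ≈ 2249.9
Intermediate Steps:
d(G) = -G (d(G) = G*(-1) = -G)
J(C) = 4 + 2*C (J(C) = 4 - C*(-4)/2 = 4 - (-2)*C = 4 + 2*C)
f(K) = -4/37 (f(K) = 4/(-3 + ((0*(-1*1))*K - 34)) = 4/(-3 + ((0*(-1))*K - 34)) = 4/(-3 + (0*K - 34)) = 4/(-3 + (0 - 34)) = 4/(-3 - 34) = 4/(-37) = 4*(-1/37) = -4/37)
(f(23/(-10) + (-4 - 1*(-9))/23) + 2270) + J(-12) = (-4/37 + 2270) + (4 + 2*(-12)) = 83986/37 + (4 - 24) = 83986/37 - 20 = 83246/37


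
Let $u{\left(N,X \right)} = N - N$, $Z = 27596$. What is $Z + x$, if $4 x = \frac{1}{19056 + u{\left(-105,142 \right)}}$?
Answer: $\frac{2103477505}{76224} \approx 27596.0$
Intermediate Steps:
$u{\left(N,X \right)} = 0$
$x = \frac{1}{76224}$ ($x = \frac{1}{4 \left(19056 + 0\right)} = \frac{1}{4 \cdot 19056} = \frac{1}{4} \cdot \frac{1}{19056} = \frac{1}{76224} \approx 1.3119 \cdot 10^{-5}$)
$Z + x = 27596 + \frac{1}{76224} = \frac{2103477505}{76224}$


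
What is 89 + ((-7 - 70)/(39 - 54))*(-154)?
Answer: -10523/15 ≈ -701.53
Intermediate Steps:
89 + ((-7 - 70)/(39 - 54))*(-154) = 89 - 77/(-15)*(-154) = 89 - 77*(-1/15)*(-154) = 89 + (77/15)*(-154) = 89 - 11858/15 = -10523/15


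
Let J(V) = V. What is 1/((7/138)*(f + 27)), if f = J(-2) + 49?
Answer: 69/259 ≈ 0.26641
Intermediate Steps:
f = 47 (f = -2 + 49 = 47)
1/((7/138)*(f + 27)) = 1/((7/138)*(47 + 27)) = 1/((7*(1/138))*74) = 1/((7/138)*74) = 1/(259/69) = 69/259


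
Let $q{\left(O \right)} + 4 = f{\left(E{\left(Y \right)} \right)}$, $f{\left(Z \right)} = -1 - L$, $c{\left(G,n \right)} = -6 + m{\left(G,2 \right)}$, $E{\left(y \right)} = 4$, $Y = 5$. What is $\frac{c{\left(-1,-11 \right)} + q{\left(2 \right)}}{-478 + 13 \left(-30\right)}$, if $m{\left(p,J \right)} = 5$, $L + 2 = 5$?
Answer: $\frac{9}{868} \approx 0.010369$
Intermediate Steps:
$L = 3$ ($L = -2 + 5 = 3$)
$c{\left(G,n \right)} = -1$ ($c{\left(G,n \right)} = -6 + 5 = -1$)
$f{\left(Z \right)} = -4$ ($f{\left(Z \right)} = -1 - 3 = -4$)
$q{\left(O \right)} = -8$ ($q{\left(O \right)} = -4 - 4 = -8$)
$\frac{c{\left(-1,-11 \right)} + q{\left(2 \right)}}{-478 + 13 \left(-30\right)} = \frac{-1 - 8}{-478 + 13 \left(-30\right)} = - \frac{9}{-478 - 390} = - \frac{9}{-868} = \left(-9\right) \left(- \frac{1}{868}\right) = \frac{9}{868}$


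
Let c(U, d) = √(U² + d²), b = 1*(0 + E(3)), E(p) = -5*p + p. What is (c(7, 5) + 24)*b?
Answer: -288 - 12*√74 ≈ -391.23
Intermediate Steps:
E(p) = -4*p
b = -12 (b = 1*(0 - 4*3) = 1*(0 - 12) = 1*(-12) = -12)
(c(7, 5) + 24)*b = (√(7² + 5²) + 24)*(-12) = (√(49 + 25) + 24)*(-12) = (√74 + 24)*(-12) = (24 + √74)*(-12) = -288 - 12*√74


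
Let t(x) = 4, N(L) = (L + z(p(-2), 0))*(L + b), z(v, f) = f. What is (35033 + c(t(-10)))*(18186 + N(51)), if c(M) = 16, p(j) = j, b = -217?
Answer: 340676280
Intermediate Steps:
N(L) = L*(-217 + L) (N(L) = (L + 0)*(L - 217) = L*(-217 + L))
(35033 + c(t(-10)))*(18186 + N(51)) = (35033 + 16)*(18186 + 51*(-217 + 51)) = 35049*(18186 + 51*(-166)) = 35049*(18186 - 8466) = 35049*9720 = 340676280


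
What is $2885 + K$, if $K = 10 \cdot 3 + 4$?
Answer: $2919$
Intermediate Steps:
$K = 34$ ($K = 30 + 4 = 34$)
$2885 + K = 2885 + 34 = 2919$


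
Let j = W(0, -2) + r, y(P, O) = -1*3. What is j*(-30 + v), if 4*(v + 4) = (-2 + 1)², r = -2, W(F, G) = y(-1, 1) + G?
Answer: 945/4 ≈ 236.25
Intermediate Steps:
y(P, O) = -3
W(F, G) = -3 + G
v = -15/4 (v = -4 + (-2 + 1)²/4 = -4 + (¼)*(-1)² = -4 + (¼)*1 = -4 + ¼ = -15/4 ≈ -3.7500)
j = -7 (j = (-3 - 2) - 2 = -5 - 2 = -7)
j*(-30 + v) = -7*(-30 - 15/4) = -7*(-135/4) = 945/4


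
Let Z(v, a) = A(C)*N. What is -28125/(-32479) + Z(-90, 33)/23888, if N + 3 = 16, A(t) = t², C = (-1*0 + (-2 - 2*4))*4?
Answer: 84213325/48491147 ≈ 1.7367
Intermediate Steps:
C = -40 (C = (0 + (-2 - 8))*4 = (0 - 10)*4 = -10*4 = -40)
N = 13 (N = -3 + 16 = 13)
Z(v, a) = 20800 (Z(v, a) = (-40)²*13 = 1600*13 = 20800)
-28125/(-32479) + Z(-90, 33)/23888 = -28125/(-32479) + 20800/23888 = -28125*(-1/32479) + 20800*(1/23888) = 28125/32479 + 1300/1493 = 84213325/48491147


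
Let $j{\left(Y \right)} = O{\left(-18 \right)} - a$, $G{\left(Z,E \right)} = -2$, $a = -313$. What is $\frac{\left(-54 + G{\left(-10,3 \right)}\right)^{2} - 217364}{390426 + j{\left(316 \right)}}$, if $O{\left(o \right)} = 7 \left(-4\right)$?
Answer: $- \frac{214228}{390711} \approx -0.5483$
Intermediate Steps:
$O{\left(o \right)} = -28$
$j{\left(Y \right)} = 285$ ($j{\left(Y \right)} = -28 - -313 = -28 + 313 = 285$)
$\frac{\left(-54 + G{\left(-10,3 \right)}\right)^{2} - 217364}{390426 + j{\left(316 \right)}} = \frac{\left(-54 - 2\right)^{2} - 217364}{390426 + 285} = \frac{\left(-56\right)^{2} - 217364}{390711} = \left(3136 - 217364\right) \frac{1}{390711} = \left(-214228\right) \frac{1}{390711} = - \frac{214228}{390711}$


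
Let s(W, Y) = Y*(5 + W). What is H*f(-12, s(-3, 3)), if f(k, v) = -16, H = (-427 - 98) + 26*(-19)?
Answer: 16304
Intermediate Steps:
H = -1019 (H = -525 - 494 = -1019)
H*f(-12, s(-3, 3)) = -1019*(-16) = 16304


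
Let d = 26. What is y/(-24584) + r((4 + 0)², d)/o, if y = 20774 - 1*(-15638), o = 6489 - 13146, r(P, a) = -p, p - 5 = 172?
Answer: -2833849/1948282 ≈ -1.4545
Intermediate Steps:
p = 177 (p = 5 + 172 = 177)
r(P, a) = -177 (r(P, a) = -1*177 = -177)
o = -6657
y = 36412 (y = 20774 + 15638 = 36412)
y/(-24584) + r((4 + 0)², d)/o = 36412/(-24584) - 177/(-6657) = 36412*(-1/24584) - 177*(-1/6657) = -9103/6146 + 59/2219 = -2833849/1948282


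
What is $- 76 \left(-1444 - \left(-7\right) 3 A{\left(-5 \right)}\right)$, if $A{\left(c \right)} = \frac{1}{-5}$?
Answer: $\frac{550316}{5} \approx 1.1006 \cdot 10^{5}$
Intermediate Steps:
$A{\left(c \right)} = - \frac{1}{5}$
$- 76 \left(-1444 - \left(-7\right) 3 A{\left(-5 \right)}\right) = - 76 \left(-1444 - \left(-7\right) 3 \left(- \frac{1}{5}\right)\right) = - 76 \left(-1444 - \left(-21\right) \left(- \frac{1}{5}\right)\right) = - 76 \left(-1444 - \frac{21}{5}\right) = \left(-76\right) \left(- \frac{7241}{5}\right) = \frac{550316}{5}$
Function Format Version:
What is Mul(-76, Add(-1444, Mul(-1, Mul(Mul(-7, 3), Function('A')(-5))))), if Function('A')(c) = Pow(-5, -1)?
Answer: Rational(550316, 5) ≈ 1.1006e+5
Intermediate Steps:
Function('A')(c) = Rational(-1, 5)
Mul(-76, Add(-1444, Mul(-1, Mul(Mul(-7, 3), Function('A')(-5))))) = Mul(-76, Add(-1444, Mul(-1, Mul(Mul(-7, 3), Rational(-1, 5))))) = Mul(-76, Add(-1444, Mul(-1, Mul(-21, Rational(-1, 5))))) = Mul(-76, Add(-1444, Mul(-1, Rational(21, 5)))) = Mul(-76, Add(-1444, Rational(-21, 5))) = Mul(-76, Rational(-7241, 5)) = Rational(550316, 5)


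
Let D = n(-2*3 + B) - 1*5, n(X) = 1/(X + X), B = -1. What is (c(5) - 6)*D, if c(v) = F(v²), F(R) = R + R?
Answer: -1562/7 ≈ -223.14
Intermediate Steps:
F(R) = 2*R
n(X) = 1/(2*X)
c(v) = 2*v²
D = -71/14 (D = 1/(2*(-2*3 - 1)) - 1*5 = 1/(2*(-6 - 1)) - 5 = (½)/(-7) - 5 = (½)*(-⅐) - 5 = -1/14 - 5 = -71/14 ≈ -5.0714)
(c(5) - 6)*D = (2*5² - 6)*(-71/14) = (2*25 - 6)*(-71/14) = (50 - 6)*(-71/14) = 44*(-71/14) = -1562/7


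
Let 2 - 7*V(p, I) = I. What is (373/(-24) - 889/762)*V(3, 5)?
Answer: 401/56 ≈ 7.1607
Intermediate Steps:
V(p, I) = 2/7 - I/7
(373/(-24) - 889/762)*V(3, 5) = (373/(-24) - 889/762)*(2/7 - ⅐*5) = (373*(-1/24) - 889*1/762)*(2/7 - 5/7) = (-373/24 - 7/6)*(-3/7) = -401/24*(-3/7) = 401/56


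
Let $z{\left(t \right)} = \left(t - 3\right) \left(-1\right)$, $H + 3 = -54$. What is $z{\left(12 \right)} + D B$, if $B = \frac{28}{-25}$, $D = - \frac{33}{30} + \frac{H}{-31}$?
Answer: $- \frac{38081}{3875} \approx -9.8274$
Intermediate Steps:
$H = -57$ ($H = -3 - 54 = -57$)
$D = \frac{229}{310}$ ($D = - \frac{33}{30} - \frac{57}{-31} = \left(-33\right) \frac{1}{30} - - \frac{57}{31} = - \frac{11}{10} + \frac{57}{31} = \frac{229}{310} \approx 0.73871$)
$z{\left(t \right)} = 3 - t$ ($z{\left(t \right)} = \left(-3 + t\right) \left(-1\right) = 3 - t$)
$B = - \frac{28}{25}$ ($B = 28 \left(- \frac{1}{25}\right) = - \frac{28}{25} \approx -1.12$)
$z{\left(12 \right)} + D B = \left(3 - 12\right) + \frac{229}{310} \left(- \frac{28}{25}\right) = \left(3 - 12\right) - \frac{3206}{3875} = -9 - \frac{3206}{3875} = - \frac{38081}{3875}$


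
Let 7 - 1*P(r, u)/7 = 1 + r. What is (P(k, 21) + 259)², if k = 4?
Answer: 74529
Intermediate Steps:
P(r, u) = 42 - 7*r (P(r, u) = 49 - 7*(1 + r) = 49 + (-7 - 7*r) = 42 - 7*r)
(P(k, 21) + 259)² = ((42 - 7*4) + 259)² = ((42 - 28) + 259)² = (14 + 259)² = 273² = 74529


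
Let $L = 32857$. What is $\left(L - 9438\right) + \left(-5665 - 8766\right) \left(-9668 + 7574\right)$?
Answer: $30241933$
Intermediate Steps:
$\left(L - 9438\right) + \left(-5665 - 8766\right) \left(-9668 + 7574\right) = \left(32857 - 9438\right) + \left(-5665 - 8766\right) \left(-9668 + 7574\right) = 23419 - -30218514 = 23419 + 30218514 = 30241933$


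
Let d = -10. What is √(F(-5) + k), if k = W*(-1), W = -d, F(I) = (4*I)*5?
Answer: I*√110 ≈ 10.488*I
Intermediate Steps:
F(I) = 20*I
W = 10 (W = -1*(-10) = 10)
k = -10 (k = 10*(-1) = -10)
√(F(-5) + k) = √(20*(-5) - 10) = √(-100 - 10) = √(-110) = I*√110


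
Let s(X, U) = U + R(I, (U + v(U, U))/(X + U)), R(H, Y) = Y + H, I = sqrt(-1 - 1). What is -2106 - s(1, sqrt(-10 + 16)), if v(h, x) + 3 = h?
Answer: -2109 - I*sqrt(2) ≈ -2109.0 - 1.4142*I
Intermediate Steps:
v(h, x) = -3 + h
I = I*sqrt(2) (I = sqrt(-2) = I*sqrt(2) ≈ 1.4142*I)
R(H, Y) = H + Y
s(X, U) = U + I*sqrt(2) + (-3 + 2*U)/(U + X) (s(X, U) = U + (I*sqrt(2) + (U + (-3 + U))/(X + U)) = U + (I*sqrt(2) + (-3 + 2*U)/(U + X)) = U + I*sqrt(2) + (-3 + 2*U)/(U + X))
-2106 - s(1, sqrt(-10 + 16)) = -2106 - (-3 + 2*sqrt(-10 + 16) + (sqrt(-10 + 16) + 1)*(sqrt(-10 + 16) + I*sqrt(2)))/(sqrt(-10 + 16) + 1) = -2106 - (-3 + 2*sqrt(6) + (sqrt(6) + 1)*(sqrt(6) + I*sqrt(2)))/(sqrt(6) + 1) = -2106 - (-3 + 2*sqrt(6) + (1 + sqrt(6))*(sqrt(6) + I*sqrt(2)))/(1 + sqrt(6))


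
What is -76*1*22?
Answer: -1672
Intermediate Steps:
-76*1*22 = -76*22 = -1672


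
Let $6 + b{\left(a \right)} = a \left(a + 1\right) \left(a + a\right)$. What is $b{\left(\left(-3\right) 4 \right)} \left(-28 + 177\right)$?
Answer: $-472926$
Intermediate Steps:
$b{\left(a \right)} = -6 + 2 a^{2} \left(1 + a\right)$ ($b{\left(a \right)} = -6 + a \left(a + 1\right) \left(a + a\right) = -6 + a \left(1 + a\right) 2 a = -6 + a 2 a \left(1 + a\right) = -6 + 2 a^{2} \left(1 + a\right)$)
$b{\left(\left(-3\right) 4 \right)} \left(-28 + 177\right) = \left(-6 + 2 \left(\left(-3\right) 4\right)^{2} + 2 \left(\left(-3\right) 4\right)^{3}\right) \left(-28 + 177\right) = \left(-6 + 2 \left(-12\right)^{2} + 2 \left(-12\right)^{3}\right) 149 = \left(-6 + 2 \cdot 144 + 2 \left(-1728\right)\right) 149 = \left(-6 + 288 - 3456\right) 149 = \left(-3174\right) 149 = -472926$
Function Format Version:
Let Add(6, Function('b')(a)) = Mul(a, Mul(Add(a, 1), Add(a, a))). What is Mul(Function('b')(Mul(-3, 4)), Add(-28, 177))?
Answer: -472926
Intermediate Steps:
Function('b')(a) = Add(-6, Mul(2, Pow(a, 2), Add(1, a))) (Function('b')(a) = Add(-6, Mul(a, Mul(Add(a, 1), Add(a, a)))) = Add(-6, Mul(a, Mul(Add(1, a), Mul(2, a)))) = Add(-6, Mul(a, Mul(2, a, Add(1, a)))) = Add(-6, Mul(2, Pow(a, 2), Add(1, a))))
Mul(Function('b')(Mul(-3, 4)), Add(-28, 177)) = Mul(Add(-6, Mul(2, Pow(Mul(-3, 4), 2)), Mul(2, Pow(Mul(-3, 4), 3))), Add(-28, 177)) = Mul(Add(-6, Mul(2, Pow(-12, 2)), Mul(2, Pow(-12, 3))), 149) = Mul(Add(-6, Mul(2, 144), Mul(2, -1728)), 149) = Mul(Add(-6, 288, -3456), 149) = Mul(-3174, 149) = -472926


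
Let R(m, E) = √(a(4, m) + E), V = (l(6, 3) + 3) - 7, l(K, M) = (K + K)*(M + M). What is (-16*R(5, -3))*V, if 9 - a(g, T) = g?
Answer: -1088*√2 ≈ -1538.7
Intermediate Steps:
l(K, M) = 4*K*M (l(K, M) = (2*K)*(2*M) = 4*K*M)
a(g, T) = 9 - g
V = 68 (V = (4*6*3 + 3) - 7 = (72 + 3) - 7 = 75 - 7 = 68)
R(m, E) = √(5 + E) (R(m, E) = √((9 - 1*4) + E) = √((9 - 4) + E) = √(5 + E))
(-16*R(5, -3))*V = -16*√(5 - 3)*68 = -16*√2*68 = -1088*√2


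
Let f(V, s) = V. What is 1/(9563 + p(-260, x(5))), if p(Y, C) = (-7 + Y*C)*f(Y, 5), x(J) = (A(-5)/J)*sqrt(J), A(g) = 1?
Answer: -11383/784379311 + 13520*sqrt(5)/784379311 ≈ 2.4030e-5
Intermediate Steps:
x(J) = 1/sqrt(J) (x(J) = (1/J)*sqrt(J) = sqrt(J)/J = 1/sqrt(J))
p(Y, C) = Y*(-7 + C*Y) (p(Y, C) = (-7 + Y*C)*Y = (-7 + C*Y)*Y = Y*(-7 + C*Y))
1/(9563 + p(-260, x(5))) = 1/(9563 - 260*(-7 - 260/sqrt(5))) = 1/(9563 - 260*(-7 + (sqrt(5)/5)*(-260))) = 1/(9563 - 260*(-7 - 52*sqrt(5))) = 1/(9563 + (1820 + 13520*sqrt(5))) = 1/(11383 + 13520*sqrt(5))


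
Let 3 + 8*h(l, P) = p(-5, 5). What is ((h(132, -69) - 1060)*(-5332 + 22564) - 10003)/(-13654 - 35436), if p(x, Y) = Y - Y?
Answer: 3656477/9818 ≈ 372.43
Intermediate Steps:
p(x, Y) = 0
h(l, P) = -3/8 (h(l, P) = -3/8 + (⅛)*0 = -3/8 + 0 = -3/8)
((h(132, -69) - 1060)*(-5332 + 22564) - 10003)/(-13654 - 35436) = ((-3/8 - 1060)*(-5332 + 22564) - 10003)/(-13654 - 35436) = (-8483/8*17232 - 10003)/(-49090) = (-18272382 - 10003)*(-1/49090) = -18282385*(-1/49090) = 3656477/9818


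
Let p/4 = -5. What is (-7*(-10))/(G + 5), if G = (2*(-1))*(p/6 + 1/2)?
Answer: 105/16 ≈ 6.5625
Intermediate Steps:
p = -20 (p = 4*(-5) = -20)
G = 17/3 (G = (2*(-1))*(-20/6 + 1/2) = -2*(-20*⅙ + 1*(½)) = -2*(-10/3 + ½) = -2*(-17/6) = 17/3 ≈ 5.6667)
(-7*(-10))/(G + 5) = (-7*(-10))/(17/3 + 5) = 70/(32/3) = 70*(3/32) = 105/16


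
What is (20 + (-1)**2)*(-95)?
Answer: -1995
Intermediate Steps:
(20 + (-1)**2)*(-95) = (20 + 1)*(-95) = 21*(-95) = -1995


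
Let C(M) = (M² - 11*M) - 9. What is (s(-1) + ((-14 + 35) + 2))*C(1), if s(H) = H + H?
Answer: -399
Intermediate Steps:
s(H) = 2*H
C(M) = -9 + M² - 11*M
(s(-1) + ((-14 + 35) + 2))*C(1) = (2*(-1) + ((-14 + 35) + 2))*(-9 + 1² - 11*1) = (-2 + (21 + 2))*(-9 + 1 - 11) = (-2 + 23)*(-19) = 21*(-19) = -399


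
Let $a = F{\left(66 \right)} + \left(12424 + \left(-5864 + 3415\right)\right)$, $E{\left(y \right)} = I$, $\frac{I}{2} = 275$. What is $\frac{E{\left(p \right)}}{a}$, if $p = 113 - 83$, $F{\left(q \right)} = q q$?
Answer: $\frac{550}{14331} \approx 0.038378$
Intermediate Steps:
$F{\left(q \right)} = q^{2}$
$I = 550$ ($I = 2 \cdot 275 = 550$)
$p = 30$
$E{\left(y \right)} = 550$
$a = 14331$ ($a = 66^{2} + \left(12424 + \left(-5864 + 3415\right)\right) = 4356 + \left(12424 - 2449\right) = 4356 + 9975 = 14331$)
$\frac{E{\left(p \right)}}{a} = \frac{550}{14331}$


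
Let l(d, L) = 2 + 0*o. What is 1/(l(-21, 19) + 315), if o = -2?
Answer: 1/317 ≈ 0.0031546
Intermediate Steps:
l(d, L) = 2 (l(d, L) = 2 + 0*(-2) = 2 + 0 = 2)
1/(l(-21, 19) + 315) = 1/(2 + 315) = 1/317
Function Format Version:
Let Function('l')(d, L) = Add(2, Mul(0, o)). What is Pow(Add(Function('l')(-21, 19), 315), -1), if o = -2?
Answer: Rational(1, 317) ≈ 0.0031546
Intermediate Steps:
Function('l')(d, L) = 2 (Function('l')(d, L) = Add(2, Mul(0, -2)) = Add(2, 0) = 2)
Pow(Add(Function('l')(-21, 19), 315), -1) = Pow(Add(2, 315), -1) = Pow(317, -1) = Rational(1, 317)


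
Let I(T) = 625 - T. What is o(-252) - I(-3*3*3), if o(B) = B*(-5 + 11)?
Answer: -2164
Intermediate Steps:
o(B) = 6*B (o(B) = B*6 = 6*B)
o(-252) - I(-3*3*3) = 6*(-252) - (625 - (-3*3)*3) = -1512 - (625 - (-9)*3) = -1512 - (625 - 1*(-27)) = -1512 - (625 + 27) = -1512 - 1*652 = -1512 - 652 = -2164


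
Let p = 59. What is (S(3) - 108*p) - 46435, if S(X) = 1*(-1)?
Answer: -52808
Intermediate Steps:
S(X) = -1
(S(3) - 108*p) - 46435 = (-1 - 108*59) - 46435 = (-1 - 6372) - 46435 = -6373 - 46435 = -52808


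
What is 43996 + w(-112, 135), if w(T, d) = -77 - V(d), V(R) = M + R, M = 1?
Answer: 43783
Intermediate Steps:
V(R) = 1 + R
w(T, d) = -78 - d (w(T, d) = -77 - (1 + d) = -77 + (-1 - d) = -78 - d)
43996 + w(-112, 135) = 43996 + (-78 - 1*135) = 43996 + (-78 - 135) = 43996 - 213 = 43783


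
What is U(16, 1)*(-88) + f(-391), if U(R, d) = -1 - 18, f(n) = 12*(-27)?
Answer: 1348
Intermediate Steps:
f(n) = -324
U(R, d) = -19
U(16, 1)*(-88) + f(-391) = -19*(-88) - 324 = 1672 - 324 = 1348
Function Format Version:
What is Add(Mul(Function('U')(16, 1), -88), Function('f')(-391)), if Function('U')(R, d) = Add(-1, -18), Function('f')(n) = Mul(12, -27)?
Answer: 1348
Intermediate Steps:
Function('f')(n) = -324
Function('U')(R, d) = -19
Add(Mul(Function('U')(16, 1), -88), Function('f')(-391)) = Add(Mul(-19, -88), -324) = Add(1672, -324) = 1348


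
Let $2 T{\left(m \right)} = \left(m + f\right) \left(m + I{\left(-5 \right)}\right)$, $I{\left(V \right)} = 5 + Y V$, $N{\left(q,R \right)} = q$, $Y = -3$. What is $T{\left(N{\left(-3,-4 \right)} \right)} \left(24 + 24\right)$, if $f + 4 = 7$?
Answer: $0$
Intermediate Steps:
$f = 3$ ($f = -4 + 7 = 3$)
$I{\left(V \right)} = 5 - 3 V$
$T{\left(m \right)} = \frac{\left(3 + m\right) \left(20 + m\right)}{2}$ ($T{\left(m \right)} = \frac{\left(m + 3\right) \left(m + \left(5 - -15\right)\right)}{2} = \frac{\left(3 + m\right) \left(m + \left(5 + 15\right)\right)}{2} = \frac{\left(3 + m\right) \left(m + 20\right)}{2} = \frac{\left(3 + m\right) \left(20 + m\right)}{2}$)
$T{\left(N{\left(-3,-4 \right)} \right)} \left(24 + 24\right) = \left(30 + \frac{\left(-3\right)^{2}}{2} + \frac{23}{2} \left(-3\right)\right) \left(24 + 24\right) = \left(30 + \frac{1}{2} \cdot 9 - \frac{69}{2}\right) 48 = \left(30 + \frac{9}{2} - \frac{69}{2}\right) 48 = 0 \cdot 48 = 0$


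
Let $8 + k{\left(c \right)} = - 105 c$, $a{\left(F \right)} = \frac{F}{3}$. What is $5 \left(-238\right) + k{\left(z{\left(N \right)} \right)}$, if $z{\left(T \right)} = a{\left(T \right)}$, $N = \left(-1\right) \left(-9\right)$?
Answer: $-1513$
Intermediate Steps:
$N = 9$
$a{\left(F \right)} = \frac{F}{3}$ ($a{\left(F \right)} = F \frac{1}{3} = \frac{F}{3}$)
$z{\left(T \right)} = \frac{T}{3}$
$k{\left(c \right)} = -8 - 105 c$
$5 \left(-238\right) + k{\left(z{\left(N \right)} \right)} = 5 \left(-238\right) - \left(8 + 105 \cdot \frac{1}{3} \cdot 9\right) = -1190 - 323 = -1513$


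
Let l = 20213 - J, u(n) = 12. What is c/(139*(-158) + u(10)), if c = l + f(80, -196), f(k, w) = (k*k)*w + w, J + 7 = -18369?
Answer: 1216007/21950 ≈ 55.399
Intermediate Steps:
J = -18376 (J = -7 - 18369 = -18376)
f(k, w) = w + w*k**2 (f(k, w) = k**2*w + w = w*k**2 + w = w + w*k**2)
l = 38589 (l = 20213 - 1*(-18376) = 20213 + 18376 = 38589)
c = -1216007 (c = 38589 - 196*(1 + 80**2) = 38589 - 196*(1 + 6400) = 38589 - 196*6401 = 38589 - 1254596 = -1216007)
c/(139*(-158) + u(10)) = -1216007/(139*(-158) + 12) = -1216007/(-21962 + 12) = -1216007/(-21950) = -1216007*(-1/21950) = 1216007/21950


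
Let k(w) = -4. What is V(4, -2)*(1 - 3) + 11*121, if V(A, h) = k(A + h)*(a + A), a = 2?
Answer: 1379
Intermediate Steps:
V(A, h) = -8 - 4*A (V(A, h) = -4*(2 + A) = -8 - 4*A)
V(4, -2)*(1 - 3) + 11*121 = (-8 - 4*4)*(1 - 3) + 11*121 = (-8 - 16)*(-2) + 1331 = -24*(-2) + 1331 = 48 + 1331 = 1379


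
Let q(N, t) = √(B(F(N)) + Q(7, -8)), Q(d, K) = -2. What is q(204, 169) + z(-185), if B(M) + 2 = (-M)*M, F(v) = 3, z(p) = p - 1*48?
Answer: -233 + I*√13 ≈ -233.0 + 3.6056*I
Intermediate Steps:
z(p) = -48 + p (z(p) = p - 48 = -48 + p)
B(M) = -2 - M² (B(M) = -2 + (-M)*M = -2 - M²)
q(N, t) = I*√13 (q(N, t) = √((-2 - 1*3²) - 2) = √((-2 - 1*9) - 2) = √((-2 - 9) - 2) = √(-11 - 2) = √(-13) = I*√13)
q(204, 169) + z(-185) = I*√13 + (-48 - 185) = I*√13 - 233 = -233 + I*√13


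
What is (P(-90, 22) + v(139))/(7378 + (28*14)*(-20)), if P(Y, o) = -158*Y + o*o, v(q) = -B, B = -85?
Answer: -14789/462 ≈ -32.011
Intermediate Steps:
v(q) = 85 (v(q) = -1*(-85) = 85)
P(Y, o) = o**2 - 158*Y (P(Y, o) = -158*Y + o**2 = o**2 - 158*Y)
(P(-90, 22) + v(139))/(7378 + (28*14)*(-20)) = ((22**2 - 158*(-90)) + 85)/(7378 + (28*14)*(-20)) = ((484 + 14220) + 85)/(7378 + 392*(-20)) = (14704 + 85)/(7378 - 7840) = 14789/(-462) = 14789*(-1/462) = -14789/462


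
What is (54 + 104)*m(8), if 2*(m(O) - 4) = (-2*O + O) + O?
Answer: 632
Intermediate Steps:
m(O) = 4 (m(O) = 4 + ((-2*O + O) + O)/2 = 4 + (-O + O)/2 = 4 + (½)*0 = 4 + 0 = 4)
(54 + 104)*m(8) = (54 + 104)*4 = 158*4 = 632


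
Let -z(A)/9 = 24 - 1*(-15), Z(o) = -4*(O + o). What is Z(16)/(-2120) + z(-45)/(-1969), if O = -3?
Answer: 211627/1043570 ≈ 0.20279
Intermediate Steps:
Z(o) = 12 - 4*o (Z(o) = -4*(-3 + o) = 12 - 4*o)
z(A) = -351 (z(A) = -9*(24 - 1*(-15)) = -9*(24 + 15) = -9*39 = -351)
Z(16)/(-2120) + z(-45)/(-1969) = (12 - 4*16)/(-2120) - 351/(-1969) = (12 - 64)*(-1/2120) - 351*(-1/1969) = -52*(-1/2120) + 351/1969 = 13/530 + 351/1969 = 211627/1043570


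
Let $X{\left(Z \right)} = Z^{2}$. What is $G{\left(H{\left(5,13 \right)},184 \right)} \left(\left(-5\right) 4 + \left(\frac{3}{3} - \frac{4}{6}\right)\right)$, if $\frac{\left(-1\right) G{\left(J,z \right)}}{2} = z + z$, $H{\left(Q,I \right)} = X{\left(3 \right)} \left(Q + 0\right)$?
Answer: $\frac{43424}{3} \approx 14475.0$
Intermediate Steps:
$H{\left(Q,I \right)} = 9 Q$ ($H{\left(Q,I \right)} = 3^{2} \left(Q + 0\right) = 9 Q$)
$G{\left(J,z \right)} = - 4 z$ ($G{\left(J,z \right)} = - 2 \left(z + z\right) = - 2 \cdot 2 z = - 4 z$)
$G{\left(H{\left(5,13 \right)},184 \right)} \left(\left(-5\right) 4 + \left(\frac{3}{3} - \frac{4}{6}\right)\right) = \left(-4\right) 184 \left(\left(-5\right) 4 + \left(\frac{3}{3} - \frac{4}{6}\right)\right) = - 736 \left(-20 + \left(3 \cdot \frac{1}{3} - \frac{2}{3}\right)\right) = - 736 \left(-20 + \left(1 - \frac{2}{3}\right)\right) = - 736 \left(-20 + \frac{1}{3}\right) = \left(-736\right) \left(- \frac{59}{3}\right) = \frac{43424}{3}$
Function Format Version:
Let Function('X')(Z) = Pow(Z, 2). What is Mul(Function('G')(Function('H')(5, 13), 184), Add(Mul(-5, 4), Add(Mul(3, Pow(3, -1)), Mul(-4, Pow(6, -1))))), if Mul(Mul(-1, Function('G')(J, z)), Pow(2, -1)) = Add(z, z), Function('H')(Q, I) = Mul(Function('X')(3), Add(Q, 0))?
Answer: Rational(43424, 3) ≈ 14475.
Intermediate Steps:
Function('H')(Q, I) = Mul(9, Q) (Function('H')(Q, I) = Mul(Pow(3, 2), Add(Q, 0)) = Mul(9, Q))
Function('G')(J, z) = Mul(-4, z) (Function('G')(J, z) = Mul(-2, Add(z, z)) = Mul(-2, Mul(2, z)) = Mul(-4, z))
Mul(Function('G')(Function('H')(5, 13), 184), Add(Mul(-5, 4), Add(Mul(3, Pow(3, -1)), Mul(-4, Pow(6, -1))))) = Mul(Mul(-4, 184), Add(Mul(-5, 4), Add(Mul(3, Pow(3, -1)), Mul(-4, Pow(6, -1))))) = Mul(-736, Add(-20, Add(Mul(3, Rational(1, 3)), Mul(-4, Rational(1, 6))))) = Mul(-736, Add(-20, Add(1, Rational(-2, 3)))) = Mul(-736, Add(-20, Rational(1, 3))) = Mul(-736, Rational(-59, 3)) = Rational(43424, 3)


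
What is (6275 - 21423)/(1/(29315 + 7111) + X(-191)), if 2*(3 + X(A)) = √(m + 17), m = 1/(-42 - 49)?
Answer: 422078843076072/44141864605 + 773045248248*√140686/44141864605 ≈ 16131.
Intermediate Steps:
m = -1/91 (m = 1/(-91) = -1/91 ≈ -0.010989)
X(A) = -3 + √140686/182 (X(A) = -3 + √(-1/91 + 17)/2 = -3 + √(1546/91)/2 = -3 + (√140686/91)/2 = -3 + √140686/182)
(6275 - 21423)/(1/(29315 + 7111) + X(-191)) = (6275 - 21423)/(1/(29315 + 7111) + (-3 + √140686/182)) = -15148/(1/36426 + (-3 + √140686/182)) = -15148/(-109277/36426 + √140686/182)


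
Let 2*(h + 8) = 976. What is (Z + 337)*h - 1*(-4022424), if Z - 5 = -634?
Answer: 3882264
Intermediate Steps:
h = 480 (h = -8 + (½)*976 = -8 + 488 = 480)
Z = -629 (Z = 5 - 634 = -629)
(Z + 337)*h - 1*(-4022424) = (-629 + 337)*480 - 1*(-4022424) = -292*480 + 4022424 = -140160 + 4022424 = 3882264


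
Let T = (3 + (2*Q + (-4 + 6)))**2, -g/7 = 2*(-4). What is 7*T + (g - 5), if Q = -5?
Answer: 226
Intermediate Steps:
g = 56 (g = -14*(-4) = -7*(-8) = 56)
T = 25 (T = (3 + (2*(-5) + (-4 + 6)))**2 = (3 + (-10 + 2))**2 = (3 - 8)**2 = (-5)**2 = 25)
7*T + (g - 5) = 7*25 + (56 - 5) = 175 + 51 = 226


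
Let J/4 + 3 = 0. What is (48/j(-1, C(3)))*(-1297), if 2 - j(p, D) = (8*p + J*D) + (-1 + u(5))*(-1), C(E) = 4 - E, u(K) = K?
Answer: -31128/13 ≈ -2394.5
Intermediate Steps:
J = -12 (J = -12 + 4*0 = -12 + 0 = -12)
j(p, D) = 6 - 8*p + 12*D (j(p, D) = 2 - ((8*p - 12*D) + (-1 + 5)*(-1)) = 2 - ((-12*D + 8*p) + 4*(-1)) = 2 - ((-12*D + 8*p) - 4) = 2 - (-4 - 12*D + 8*p) = 2 + (4 - 8*p + 12*D) = 6 - 8*p + 12*D)
(48/j(-1, C(3)))*(-1297) = (48/(6 - 8*(-1) + 12*(4 - 1*3)))*(-1297) = (48/(6 + 8 + 12*(4 - 3)))*(-1297) = (48/(6 + 8 + 12*1))*(-1297) = (48/(6 + 8 + 12))*(-1297) = (48/26)*(-1297) = (48*(1/26))*(-1297) = (24/13)*(-1297) = -31128/13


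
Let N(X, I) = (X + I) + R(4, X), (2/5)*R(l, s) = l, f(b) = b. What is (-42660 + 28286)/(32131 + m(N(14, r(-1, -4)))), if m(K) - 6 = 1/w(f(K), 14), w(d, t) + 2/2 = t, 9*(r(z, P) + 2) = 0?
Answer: -93431/208891 ≈ -0.44727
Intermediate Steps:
R(l, s) = 5*l/2
r(z, P) = -2 (r(z, P) = -2 + (⅑)*0 = -2 + 0 = -2)
w(d, t) = -1 + t
N(X, I) = 10 + I + X (N(X, I) = (X + I) + (5/2)*4 = (I + X) + 10 = 10 + I + X)
m(K) = 79/13 (m(K) = 6 + 1/(-1 + 14) = 6 + 1/13 = 79/13)
(-42660 + 28286)/(32131 + m(N(14, r(-1, -4)))) = (-42660 + 28286)/(32131 + 79/13) = -14374/417782/13 = -14374*13/417782 = -93431/208891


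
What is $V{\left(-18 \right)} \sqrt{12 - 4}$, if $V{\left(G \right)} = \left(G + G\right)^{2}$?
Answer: $2592 \sqrt{2} \approx 3665.6$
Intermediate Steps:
$V{\left(G \right)} = 4 G^{2}$ ($V{\left(G \right)} = \left(2 G\right)^{2} = 4 G^{2}$)
$V{\left(-18 \right)} \sqrt{12 - 4} = 4 \left(-18\right)^{2} \sqrt{12 - 4} = 4 \cdot 324 \sqrt{8} = 1296 \cdot 2 \sqrt{2} = 2592 \sqrt{2}$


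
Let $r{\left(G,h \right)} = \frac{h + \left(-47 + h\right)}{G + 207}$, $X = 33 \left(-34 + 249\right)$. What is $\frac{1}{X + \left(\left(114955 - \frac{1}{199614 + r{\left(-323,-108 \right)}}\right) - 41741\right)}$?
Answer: $\frac{23155487}{1859594005367} \approx 1.2452 \cdot 10^{-5}$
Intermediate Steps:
$X = 7095$ ($X = 33 \cdot 215 = 7095$)
$r{\left(G,h \right)} = \frac{-47 + 2 h}{207 + G}$
$\frac{1}{X + \left(\left(114955 - \frac{1}{199614 + r{\left(-323,-108 \right)}}\right) - 41741\right)} = \frac{1}{7095 + \left(\left(114955 - \frac{1}{199614 + \frac{-47 + 2 \left(-108\right)}{207 - 323}}\right) - 41741\right)} = \frac{1}{7095 + \left(\left(114955 - \frac{1}{199614 + \frac{-47 - 216}{-116}}\right) - 41741\right)} = \frac{1}{7095 + \left(\left(114955 - \frac{1}{199614 - - \frac{263}{116}}\right) - 41741\right)} = \frac{1}{7095 + \left(\left(114955 - \frac{1}{199614 + \frac{263}{116}}\right) - 41741\right)} = \frac{1}{7095 + \left(\left(114955 - \frac{1}{\frac{23155487}{116}}\right) - 41741\right)} = \frac{1}{7095 + \left(\left(114955 - \frac{116}{23155487}\right) - 41741\right)} = \frac{1}{7095 + \left(\frac{2661839007969}{23155487} - 41741\right)} = \frac{1}{7095 + \frac{1695305825102}{23155487}} = \frac{1}{\frac{1859594005367}{23155487}} = \frac{23155487}{1859594005367}$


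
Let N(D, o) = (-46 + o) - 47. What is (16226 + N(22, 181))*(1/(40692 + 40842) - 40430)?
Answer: -8962964944061/13589 ≈ -6.5957e+8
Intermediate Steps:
N(D, o) = -93 + o
(16226 + N(22, 181))*(1/(40692 + 40842) - 40430) = (16226 + (-93 + 181))*(1/(40692 + 40842) - 40430) = (16226 + 88)*(1/81534 - 40430) = 16314*(1/81534 - 40430) = 16314*(-3296419619/81534) = -8962964944061/13589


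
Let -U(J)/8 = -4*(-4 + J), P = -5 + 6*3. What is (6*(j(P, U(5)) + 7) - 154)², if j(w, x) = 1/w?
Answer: 2102500/169 ≈ 12441.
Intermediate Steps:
P = 13 (P = -5 + 18 = 13)
U(J) = -128 + 32*J (U(J) = -(-32)*(-4 + J) = -8*(16 - 4*J) = -128 + 32*J)
j(w, x) = 1/w
(6*(j(P, U(5)) + 7) - 154)² = (6*(1/13 + 7) - 154)² = (6*(92/13) - 154)² = (552/13 - 154)² = (-1450/13)² = 2102500/169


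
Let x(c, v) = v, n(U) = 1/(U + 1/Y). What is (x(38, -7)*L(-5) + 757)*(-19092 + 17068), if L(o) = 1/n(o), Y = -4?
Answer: -1606550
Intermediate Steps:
n(U) = 1/(-1/4 + U) (n(U) = 1/(U + 1/(-4)) = 1/(U - 1/4) = 1/(-1/4 + U))
L(o) = -1/4 + o (L(o) = 1/(4/(-1 + 4*o)) = -1/4 + o)
(x(38, -7)*L(-5) + 757)*(-19092 + 17068) = (-7*(-1/4 - 5) + 757)*(-19092 + 17068) = (-7*(-21/4) + 757)*(-2024) = (147/4 + 757)*(-2024) = (3175/4)*(-2024) = -1606550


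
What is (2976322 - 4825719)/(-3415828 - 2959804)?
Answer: 1849397/6375632 ≈ 0.29007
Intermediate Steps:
(2976322 - 4825719)/(-3415828 - 2959804) = -1849397/(-6375632) = -1849397*(-1/6375632) = 1849397/6375632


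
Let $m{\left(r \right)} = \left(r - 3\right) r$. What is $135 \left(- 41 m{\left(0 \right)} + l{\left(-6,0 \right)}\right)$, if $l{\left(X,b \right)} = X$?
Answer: $-810$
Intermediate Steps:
$m{\left(r \right)} = r \left(-3 + r\right)$ ($m{\left(r \right)} = \left(-3 + r\right) r = r \left(-3 + r\right)$)
$135 \left(- 41 m{\left(0 \right)} + l{\left(-6,0 \right)}\right) = 135 \left(- 41 \cdot 0 \left(-3 + 0\right) - 6\right) = 135 \left(- 41 \cdot 0 \left(-3\right) - 6\right) = 135 \left(\left(-41\right) 0 - 6\right) = 135 \left(0 - 6\right) = 135 \left(-6\right) = -810$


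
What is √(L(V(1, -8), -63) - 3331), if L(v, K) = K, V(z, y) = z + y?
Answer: I*√3394 ≈ 58.258*I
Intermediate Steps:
V(z, y) = y + z
√(L(V(1, -8), -63) - 3331) = √(-63 - 3331) = √(-3394) = I*√3394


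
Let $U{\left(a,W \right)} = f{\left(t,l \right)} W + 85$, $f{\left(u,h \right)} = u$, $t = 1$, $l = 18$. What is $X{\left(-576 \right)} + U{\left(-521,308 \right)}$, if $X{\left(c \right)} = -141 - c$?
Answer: $828$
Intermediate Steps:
$U{\left(a,W \right)} = 85 + W$ ($U{\left(a,W \right)} = 1 W + 85 = W + 85 = 85 + W$)
$X{\left(-576 \right)} + U{\left(-521,308 \right)} = \left(-141 - -576\right) + \left(85 + 308\right) = \left(-141 + 576\right) + 393 = 435 + 393 = 828$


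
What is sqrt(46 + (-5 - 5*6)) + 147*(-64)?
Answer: -9408 + sqrt(11) ≈ -9404.7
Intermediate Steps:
sqrt(46 + (-5 - 5*6)) + 147*(-64) = sqrt(46 + (-5 - 30)) - 9408 = sqrt(46 - 35) - 9408 = sqrt(11) - 9408 = -9408 + sqrt(11)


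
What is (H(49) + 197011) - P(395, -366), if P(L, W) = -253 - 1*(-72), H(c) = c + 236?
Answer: 197477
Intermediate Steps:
H(c) = 236 + c
P(L, W) = -181 (P(L, W) = -253 + 72 = -181)
(H(49) + 197011) - P(395, -366) = ((236 + 49) + 197011) - 1*(-181) = (285 + 197011) + 181 = 197296 + 181 = 197477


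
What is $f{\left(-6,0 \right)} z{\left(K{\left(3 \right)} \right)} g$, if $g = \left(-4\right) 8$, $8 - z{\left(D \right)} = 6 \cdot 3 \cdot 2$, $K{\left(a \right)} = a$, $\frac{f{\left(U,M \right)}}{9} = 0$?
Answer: $0$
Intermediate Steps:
$f{\left(U,M \right)} = 0$ ($f{\left(U,M \right)} = 9 \cdot 0 = 0$)
$z{\left(D \right)} = -28$ ($z{\left(D \right)} = 8 - 6 \cdot 3 \cdot 2 = 8 - 18 \cdot 2 = 8 - 36 = -28$)
$g = -32$
$f{\left(-6,0 \right)} z{\left(K{\left(3 \right)} \right)} g = 0 \left(-28\right) \left(-32\right) = 0 \left(-32\right) = 0$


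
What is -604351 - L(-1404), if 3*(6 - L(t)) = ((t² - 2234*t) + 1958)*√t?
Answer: -604357 + 10219420*I*√39 ≈ -6.0436e+5 + 6.382e+7*I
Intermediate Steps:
L(t) = 6 - √t*(1958 + t² - 2234*t)/3 (L(t) = 6 - ((t² - 2234*t) + 1958)*√t/3 = 6 - (1958 + t² - 2234*t)*√t/3 = 6 - √t*(1958 + t² - 2234*t)/3)
-604351 - L(-1404) = -604351 - (6 - 3916*I*√39 - 3942432*I*√39 + 2234*(-1404)^(3/2)/3) = -604351 - (6 - 3916*I*√39 - 3942432*I*√39 + 2234*(-8424*I*√39)/3) = -604351 - (6 - 3916*I*√39 - 3942432*I*√39 - 6273072*I*√39) = -604351 - (6 - 10219420*I*√39) = -604351 + (-6 + 10219420*I*√39) = -604357 + 10219420*I*√39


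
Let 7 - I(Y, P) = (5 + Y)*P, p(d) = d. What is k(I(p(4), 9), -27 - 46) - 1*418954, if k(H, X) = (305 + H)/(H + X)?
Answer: -2932689/7 ≈ -4.1896e+5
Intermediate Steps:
I(Y, P) = 7 - P*(5 + Y) (I(Y, P) = 7 - (5 + Y)*P = 7 - P*(5 + Y))
k(H, X) = (305 + H)/(H + X)
k(I(p(4), 9), -27 - 46) - 1*418954 = (305 + (7 - 5*9 - 1*9*4))/((7 - 5*9 - 1*9*4) + (-27 - 46)) - 1*418954 = (305 + (7 - 45 - 36))/((7 - 45 - 36) - 73) - 418954 = (305 - 74)/(-74 - 73) - 418954 = 231/(-147) - 418954 = -1/147*231 - 418954 = -11/7 - 418954 = -2932689/7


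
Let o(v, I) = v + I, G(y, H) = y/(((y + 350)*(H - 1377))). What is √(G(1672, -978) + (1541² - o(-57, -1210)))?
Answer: 2*√374126580665688170/793635 ≈ 1541.4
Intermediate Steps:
G(y, H) = y/((-1377 + H)*(350 + y)) (G(y, H) = y/(((350 + y)*(-1377 + H))) = y/(((-1377 + H)*(350 + y))) = y*(1/((-1377 + H)*(350 + y))) = y/((-1377 + H)*(350 + y)))
o(v, I) = I + v
√(G(1672, -978) + (1541² - o(-57, -1210))) = √(1672/(-481950 - 1377*1672 + 350*(-978) - 978*1672) + (1541² - (-1210 - 57))) = √(1672/(-481950 - 2302344 - 342300 - 1635216) + (2374681 - 1*(-1267))) = √(1672/(-4761810) + (2374681 + 1267)) = √(1672*(-1/4761810) + 2375948) = √(-836/2380905 + 2375948) = √(5656906472104/2380905) = 2*√374126580665688170/793635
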